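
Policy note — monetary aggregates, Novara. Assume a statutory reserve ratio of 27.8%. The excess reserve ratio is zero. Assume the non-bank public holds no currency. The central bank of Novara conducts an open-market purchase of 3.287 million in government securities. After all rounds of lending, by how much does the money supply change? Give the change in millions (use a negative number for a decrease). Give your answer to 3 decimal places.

The simple money multiplier is m = 1/rr = 1/0.278 ≈ 3.59712.
An open-market purchase increases the monetary base by 3.287 million, so ΔM = m × ΔMB = 3.59712 × 3.287 ≈ 11.8237 million.

11.824 million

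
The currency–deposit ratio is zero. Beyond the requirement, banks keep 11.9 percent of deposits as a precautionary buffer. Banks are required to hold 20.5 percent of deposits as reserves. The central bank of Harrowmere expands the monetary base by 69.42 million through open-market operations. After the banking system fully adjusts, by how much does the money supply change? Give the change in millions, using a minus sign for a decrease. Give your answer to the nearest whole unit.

214 million

The money multiplier is m = 1 / (rr + e) = 1 / (0.205 + 0.119) ≈ 3.0864.
The purchase adds 69.42 million of base, so ΔM = m × ΔMB = 3.0864 × (+69.42) ≈ 214.2579 million.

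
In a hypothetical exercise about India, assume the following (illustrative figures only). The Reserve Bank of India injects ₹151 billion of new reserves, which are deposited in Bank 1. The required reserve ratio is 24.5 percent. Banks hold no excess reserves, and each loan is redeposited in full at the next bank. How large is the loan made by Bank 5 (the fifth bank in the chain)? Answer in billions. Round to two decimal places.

₹37.04 billion

Each bank lends a fraction (1 − rr) = 0.7550 of the deposit it receives, so Bank 5 receives 151·0.7550^4 and lends 151·0.7550^5 ≈ 37.0435 billion.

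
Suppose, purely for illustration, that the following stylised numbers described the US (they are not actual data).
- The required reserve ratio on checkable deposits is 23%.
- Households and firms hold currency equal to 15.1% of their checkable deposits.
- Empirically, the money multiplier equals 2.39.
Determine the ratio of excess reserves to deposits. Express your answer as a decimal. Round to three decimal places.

Using m = 2.39. Since m = (1 + c)/(c + rr + e), the denominator satisfies c + rr + e = (1 + c)/m = (1 + 0.151) / 2.39 ≈ 0.481590.
With c = 0.151 and rr = 0.23, the ratio of excess reserves to deposits is 0.481590 − 0.151 − 0.23 = 0.10059.

0.101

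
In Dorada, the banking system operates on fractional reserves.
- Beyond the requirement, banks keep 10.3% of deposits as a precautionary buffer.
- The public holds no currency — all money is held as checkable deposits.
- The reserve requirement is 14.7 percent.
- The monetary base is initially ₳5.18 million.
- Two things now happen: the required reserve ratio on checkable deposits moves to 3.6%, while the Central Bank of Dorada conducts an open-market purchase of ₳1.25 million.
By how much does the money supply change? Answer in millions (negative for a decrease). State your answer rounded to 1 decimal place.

Before: m₁ = 1 / (0.147 + 0.103) = 4, MB₁ = 5.18, so M₁ = 4 × 5.18 = 20.72 million.
After: m₂ = 1 / (0.036 + 0.103) ≈ 7.1942, MB₂ = 5.18 + 1.25 = 6.43, so M₂ = 7.1942 × 6.43 ≈ 46.2587 million.
ΔM = M₂ − M₁ = 46.2587 − 20.72 = 25.5387 million.

₳25.5 million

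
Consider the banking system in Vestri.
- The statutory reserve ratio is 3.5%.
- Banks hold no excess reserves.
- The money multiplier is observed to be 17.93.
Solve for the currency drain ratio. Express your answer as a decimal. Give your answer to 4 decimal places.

0.0220

Using m = 17.93. From m = (1 + c)/(c + rr + e), rearranging gives 1 + c = m·(c + rr + e), so c·(1 − m) = m·(rr + e) − 1.
Hence c = [m·(rr + e) − 1]/(1 − m) = [17.93 × (0.035 + 0) − 1] / (1 − 17.93) ≈ 0.021999.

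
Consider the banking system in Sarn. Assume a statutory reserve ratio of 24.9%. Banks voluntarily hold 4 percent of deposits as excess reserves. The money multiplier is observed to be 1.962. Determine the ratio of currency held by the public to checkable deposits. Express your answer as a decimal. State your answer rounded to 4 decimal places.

Using m = 1.962. From m = (1 + c)/(c + rr + e), rearranging gives 1 + c = m·(c + rr + e), so c·(1 − m) = m·(rr + e) − 1.
Hence c = [m·(rr + e) − 1]/(1 − m) = [1.962 × (0.249 + 0.04) − 1] / (1 − 1.962) ≈ 0.450085.

0.4501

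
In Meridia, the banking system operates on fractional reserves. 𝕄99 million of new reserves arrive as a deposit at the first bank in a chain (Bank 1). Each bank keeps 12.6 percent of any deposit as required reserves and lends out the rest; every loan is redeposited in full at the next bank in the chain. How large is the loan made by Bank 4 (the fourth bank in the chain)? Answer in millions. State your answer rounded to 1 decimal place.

𝕄57.8 million

Each bank lends a fraction (1 − rr) = 0.8740 of the deposit it receives, so Bank 4 receives 99·0.8740^3 and lends 99·0.8740^4 ≈ 57.7671 million.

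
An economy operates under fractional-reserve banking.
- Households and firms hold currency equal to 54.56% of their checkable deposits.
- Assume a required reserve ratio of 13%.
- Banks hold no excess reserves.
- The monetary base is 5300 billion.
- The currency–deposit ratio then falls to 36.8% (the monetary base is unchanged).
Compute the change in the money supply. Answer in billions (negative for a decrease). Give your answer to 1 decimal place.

2434.0 billion

Initially m₁ = (1 + 0.5456) / (0.13 + 0.5456) ≈ 2.287744, so M₁ = 2.287744 × 5300 = 12125.0432 billion.
After the change m₂ = (1 + 0.368) / (0.13 + 0.368) ≈ 2.746988, so M₂ = 2.746988 × 5300 = 14559.0364 billion.
ΔM = M₂ − M₁ = 14559.0364 − 12125.0432 = 2433.9932 billion.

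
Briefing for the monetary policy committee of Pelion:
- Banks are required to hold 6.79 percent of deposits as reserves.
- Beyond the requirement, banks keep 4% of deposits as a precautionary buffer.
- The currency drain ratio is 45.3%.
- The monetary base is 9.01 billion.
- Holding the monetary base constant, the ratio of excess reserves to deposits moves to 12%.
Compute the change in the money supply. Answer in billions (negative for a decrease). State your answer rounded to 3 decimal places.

-2.913 billion

Initially m₁ = (1 + 0.453) / (0.0679 + 0.04 + 0.453) ≈ 2.59048, so M₁ = 2.59048 × 9.01 ≈ 23.3402 billion.
After the change m₂ = (1 + 0.453) / (0.0679 + 0.12 + 0.453) ≈ 2.26712, so M₂ = 2.26712 × 9.01 ≈ 20.4268 billion.
ΔM = M₂ − M₁ = 20.4268 − 23.3402 = -2.9134 billion.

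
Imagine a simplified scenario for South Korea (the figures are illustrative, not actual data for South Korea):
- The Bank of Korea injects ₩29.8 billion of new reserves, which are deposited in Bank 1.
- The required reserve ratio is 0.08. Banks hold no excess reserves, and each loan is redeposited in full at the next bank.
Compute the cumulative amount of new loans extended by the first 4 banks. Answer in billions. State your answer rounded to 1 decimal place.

Bank i lends (1 − rr)^i of the original deposit: Bank 1 lends 29.8·0.9200 = 27.4160, Bank 2 lends 29.8·0.9200² ≈ 25.2227, and so on.
Summing a geometric series: total = 29.8·[0.9200·(1 − 0.9200^4) / (1 − 0.9200)] ≈ 97.1921 billion.

₩97.2 billion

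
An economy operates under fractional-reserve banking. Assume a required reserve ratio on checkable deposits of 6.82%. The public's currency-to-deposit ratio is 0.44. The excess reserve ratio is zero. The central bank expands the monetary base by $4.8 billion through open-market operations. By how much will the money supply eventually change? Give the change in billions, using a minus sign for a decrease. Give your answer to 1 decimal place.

$13.6 billion

The money multiplier is m = (1 + c) / (rr + c) = (1 + 0.44) / (0.0682 + 0.44) ≈ 2.8335.
The purchase adds 4.8 billion of base, so ΔM = m × ΔMB = 2.8335 × (+4.8) = 13.6008 billion.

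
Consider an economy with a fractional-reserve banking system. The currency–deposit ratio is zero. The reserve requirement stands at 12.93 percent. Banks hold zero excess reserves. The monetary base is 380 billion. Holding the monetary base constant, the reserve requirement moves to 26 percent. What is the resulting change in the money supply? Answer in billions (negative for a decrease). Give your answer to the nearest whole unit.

Initially m₁ = 1 / (0.1293) ≈ 7.7340, so M₁ = 7.7340 × 380 = 2938.92 billion.
After the change m₂ = 1 / (0.26) ≈ 3.8462, so M₂ = 3.8462 × 380 = 1461.556 billion.
ΔM = M₂ − M₁ = 1461.556 − 2938.92 = -1477.364 billion.

-1477 billion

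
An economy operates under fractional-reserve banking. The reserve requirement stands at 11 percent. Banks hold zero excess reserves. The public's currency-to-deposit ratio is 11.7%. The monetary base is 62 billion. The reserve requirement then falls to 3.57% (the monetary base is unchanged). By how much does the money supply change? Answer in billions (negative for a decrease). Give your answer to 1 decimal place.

148.4 billion

Initially m₁ = (1 + 0.117) / (0.11 + 0.117) ≈ 4.9207, so M₁ = 4.9207 × 62 = 305.0834 billion.
After the change m₂ = (1 + 0.117) / (0.0357 + 0.117) ≈ 7.3150, so M₂ = 7.3150 × 62 = 453.53 billion.
ΔM = M₂ − M₁ = 453.53 − 305.0834 = 148.4466 billion.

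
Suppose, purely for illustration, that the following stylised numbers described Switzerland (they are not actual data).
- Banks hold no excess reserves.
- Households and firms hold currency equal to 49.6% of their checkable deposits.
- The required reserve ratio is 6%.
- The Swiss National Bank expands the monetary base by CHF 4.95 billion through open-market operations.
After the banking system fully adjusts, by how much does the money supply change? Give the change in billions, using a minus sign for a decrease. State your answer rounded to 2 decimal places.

CHF 13.32 billion

The money multiplier is m = (1 + c) / (rr + c) = (1 + 0.496) / (0.06 + 0.496) ≈ 2.6906.
The purchase adds 4.95 billion of base, so ΔM = m × ΔMB = 2.6906 × (+4.95) ≈ 13.3185 billion.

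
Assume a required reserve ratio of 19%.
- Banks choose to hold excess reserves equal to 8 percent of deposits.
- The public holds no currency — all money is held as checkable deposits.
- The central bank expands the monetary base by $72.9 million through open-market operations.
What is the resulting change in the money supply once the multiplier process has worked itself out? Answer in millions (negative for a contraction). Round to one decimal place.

$270.0 million

The money multiplier is m = 1 / (rr + e) = 1 / (0.19 + 0.08) ≈ 3.7037.
The purchase adds 72.9 million of base, so ΔM = m × ΔMB = 3.7037 × (+72.9) ≈ 269.9997 million.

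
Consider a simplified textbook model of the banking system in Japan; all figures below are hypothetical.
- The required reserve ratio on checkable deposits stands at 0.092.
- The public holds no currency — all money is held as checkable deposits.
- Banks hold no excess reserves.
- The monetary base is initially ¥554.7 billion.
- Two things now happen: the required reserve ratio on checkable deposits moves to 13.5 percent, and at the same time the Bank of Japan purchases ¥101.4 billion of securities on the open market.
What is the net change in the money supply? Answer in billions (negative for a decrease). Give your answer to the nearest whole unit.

-1169 billion

Before: m₁ = 1 / (0.092) ≈ 10.8696, MB₁ = 554.7, so M₁ = 10.8696 × 554.7 ≈ 6029.3671 billion.
After: m₂ = 1 / (0.135) ≈ 7.4074, MB₂ = 554.7 + 101.4 = 656.1, so M₂ = 7.4074 × 656.1 ≈ 4859.9951 billion.
ΔM = M₂ − M₁ = 4859.9951 − 6029.3671 = -1169.372 billion.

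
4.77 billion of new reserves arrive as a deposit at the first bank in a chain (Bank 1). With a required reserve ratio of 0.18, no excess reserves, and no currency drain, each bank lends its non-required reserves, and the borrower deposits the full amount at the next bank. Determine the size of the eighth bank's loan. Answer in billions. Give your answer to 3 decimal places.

0.975 billion

Each bank lends a fraction (1 − rr) = 0.8200 of the deposit it receives, so Bank 8 receives 4.77·0.8200^7 and lends 4.77·0.8200^8 ≈ 0.9751 billion.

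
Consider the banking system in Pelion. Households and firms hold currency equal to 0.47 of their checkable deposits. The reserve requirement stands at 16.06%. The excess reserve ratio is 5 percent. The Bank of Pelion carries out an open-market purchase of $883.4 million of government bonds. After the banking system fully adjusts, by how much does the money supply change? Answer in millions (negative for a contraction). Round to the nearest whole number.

$1908 million

The money multiplier is m = (1 + c) / (rr + e + c) = (1 + 0.47) / (0.1606 + 0.05 + 0.47) ≈ 2.1599.
The purchase adds 883.4 million of base, so ΔM = m × ΔMB = 2.1599 × (+883.4) ≈ 1908.0557 million.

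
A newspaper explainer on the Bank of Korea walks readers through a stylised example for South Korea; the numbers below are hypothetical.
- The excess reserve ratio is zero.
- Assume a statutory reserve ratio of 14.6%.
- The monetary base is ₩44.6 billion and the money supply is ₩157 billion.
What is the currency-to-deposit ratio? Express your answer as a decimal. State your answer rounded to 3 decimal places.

Using m = M/MB = 157/44.6 ≈ 3.520179. From m = (1 + c)/(c + rr + e), rearranging gives 1 + c = m·(c + rr + e), so c·(1 − m) = m·(rr + e) − 1.
Hence c = [m·(rr + e) − 1]/(1 − m) = [3.520179 × (0.146 + 0) − 1] / (1 − 3.520179) ≈ 0.192865.

0.193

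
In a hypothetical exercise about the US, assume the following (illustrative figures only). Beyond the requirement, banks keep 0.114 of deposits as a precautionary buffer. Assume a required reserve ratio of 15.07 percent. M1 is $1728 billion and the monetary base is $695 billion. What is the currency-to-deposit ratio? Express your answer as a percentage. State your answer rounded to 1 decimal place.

Using m = M/MB = 1728/695 ≈ 2.486331. From m = (1 + c)/(c + rr + e), rearranging gives 1 + c = m·(c + rr + e), so c·(1 − m) = m·(rr + e) − 1.
Hence c = [m·(rr + e) − 1]/(1 − m) = [2.486331 × (0.1507 + 0.114) − 1] / (1 − 2.486331) ≈ 0.230008.

23.0%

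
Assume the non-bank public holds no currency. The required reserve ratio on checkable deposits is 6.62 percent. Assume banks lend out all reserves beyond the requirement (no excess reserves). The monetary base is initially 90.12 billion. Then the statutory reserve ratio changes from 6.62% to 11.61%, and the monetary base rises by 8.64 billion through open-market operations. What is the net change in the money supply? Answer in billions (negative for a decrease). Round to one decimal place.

-510.7 billion

Before: m₁ = 1 / (0.0662) ≈ 15.1057, MB₁ = 90.12, so M₁ = 15.1057 × 90.12 ≈ 1361.3257 billion.
After: m₂ = 1 / (0.1161) ≈ 8.6133, MB₂ = 90.12 + 8.64 = 98.76, so M₂ = 8.6133 × 98.76 ≈ 850.6495 billion.
ΔM = M₂ − M₁ = 850.6495 − 1361.3257 = -510.6762 billion.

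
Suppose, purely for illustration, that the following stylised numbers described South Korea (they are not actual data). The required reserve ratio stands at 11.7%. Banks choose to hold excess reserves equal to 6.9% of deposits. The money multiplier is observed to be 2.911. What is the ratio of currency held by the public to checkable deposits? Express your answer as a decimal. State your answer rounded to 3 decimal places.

Using m = 2.911. From m = (1 + c)/(c + rr + e), rearranging gives 1 + c = m·(c + rr + e), so c·(1 − m) = m·(rr + e) − 1.
Hence c = [m·(rr + e) − 1]/(1 − m) = [2.911 × (0.117 + 0.069) − 1] / (1 − 2.911) ≈ 0.239955.

0.240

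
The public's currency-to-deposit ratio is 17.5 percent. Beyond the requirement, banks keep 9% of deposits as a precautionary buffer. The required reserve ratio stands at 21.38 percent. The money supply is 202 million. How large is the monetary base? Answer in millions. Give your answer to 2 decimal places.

The money multiplier is m = (1 + c) / (rr + e + c) = (1 + 0.175) / (0.2138 + 0.09 + 0.175) ≈ 2.454052.
MB = M / m = 202 / 2.454052 ≈ 82.3128 million.

82.31 million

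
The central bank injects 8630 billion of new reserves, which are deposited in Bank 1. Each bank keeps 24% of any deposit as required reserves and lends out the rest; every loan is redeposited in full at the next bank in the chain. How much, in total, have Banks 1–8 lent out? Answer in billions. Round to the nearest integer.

Bank i lends (1 − rr)^i of the original deposit: Bank 1 lends 8630·0.7600 = 6558.8000, Bank 2 lends 8630·0.7600² = 4984.6880, and so on.
Summing a geometric series: total = 8630·[0.7600·(1 − 0.7600^8) / (1 − 0.7600)] ≈ 24286.5948 billion.

24287 billion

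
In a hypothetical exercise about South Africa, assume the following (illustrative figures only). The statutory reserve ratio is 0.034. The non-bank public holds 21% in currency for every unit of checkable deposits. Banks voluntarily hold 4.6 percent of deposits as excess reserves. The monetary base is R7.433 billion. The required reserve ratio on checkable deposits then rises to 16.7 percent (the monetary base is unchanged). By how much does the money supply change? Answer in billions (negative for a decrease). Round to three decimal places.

Initially m₁ = (1 + 0.21) / (0.034 + 0.046 + 0.21) ≈ 4.17241, so M₁ = 4.17241 × 7.433 ≈ 31.0135 billion.
After the change m₂ = (1 + 0.21) / (0.167 + 0.046 + 0.21) ≈ 2.86052, so M₂ = 2.86052 × 7.433 ≈ 21.2622 billion.
ΔM = M₂ − M₁ = 21.2622 − 31.0135 = -9.7513 billion.

-9.751 billion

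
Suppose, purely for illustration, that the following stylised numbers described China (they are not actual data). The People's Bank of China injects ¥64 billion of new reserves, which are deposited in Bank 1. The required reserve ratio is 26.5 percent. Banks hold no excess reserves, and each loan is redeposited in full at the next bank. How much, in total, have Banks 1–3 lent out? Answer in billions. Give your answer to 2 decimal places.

Bank i lends (1 − rr)^i of the original deposit: Bank 1 lends 64·0.7350 = 47.0400, Bank 2 lends 64·0.7350² = 34.5744, and so on.
Summing a geometric series: total = 64·[0.7350·(1 − 0.7350^3) / (1 − 0.7350)] ≈ 107.0266 billion.

¥107.03 billion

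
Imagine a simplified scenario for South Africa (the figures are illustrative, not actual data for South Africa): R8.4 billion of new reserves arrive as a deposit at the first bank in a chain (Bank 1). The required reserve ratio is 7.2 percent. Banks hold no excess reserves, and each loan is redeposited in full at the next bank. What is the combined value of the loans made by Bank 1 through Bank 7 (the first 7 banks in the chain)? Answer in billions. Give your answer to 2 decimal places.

R44.10 billion

Bank i lends (1 − rr)^i of the original deposit: Bank 1 lends 8.4·0.9280 = 7.7952, Bank 2 lends 8.4·0.9280² ≈ 7.2339, and so on.
Summing a geometric series: total = 8.4·[0.9280·(1 − 0.9280^7) / (1 − 0.9280)] ≈ 44.0969 billion.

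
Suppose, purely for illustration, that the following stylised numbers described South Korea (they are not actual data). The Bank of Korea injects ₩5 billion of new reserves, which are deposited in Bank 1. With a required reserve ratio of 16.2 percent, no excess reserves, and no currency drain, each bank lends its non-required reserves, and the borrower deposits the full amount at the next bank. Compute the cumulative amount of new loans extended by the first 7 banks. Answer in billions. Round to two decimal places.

₩18.36 billion

Bank i lends (1 − rr)^i of the original deposit: Bank 1 lends 5·0.8380 = 4.1900, Bank 2 lends 5·0.8380² ≈ 3.5112, and so on.
Summing a geometric series: total = 5·[0.8380·(1 − 0.8380^7) / (1 − 0.8380)] ≈ 18.3582 billion.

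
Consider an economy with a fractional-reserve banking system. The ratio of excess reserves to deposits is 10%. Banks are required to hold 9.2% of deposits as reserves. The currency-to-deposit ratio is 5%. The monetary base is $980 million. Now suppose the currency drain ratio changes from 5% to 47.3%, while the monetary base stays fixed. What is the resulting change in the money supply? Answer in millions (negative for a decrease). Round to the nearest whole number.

Initially m₁ = (1 + 0.05) / (0.092 + 0.1 + 0.05) ≈ 4.3388, so M₁ = 4.3388 × 980 = 4252.024 million.
After the change m₂ = (1 + 0.473) / (0.092 + 0.1 + 0.473) ≈ 2.2150, so M₂ = 2.2150 × 980 = 2170.7 million.
ΔM = M₂ − M₁ = 2170.7 − 4252.024 = -2081.324 million.

-2081 million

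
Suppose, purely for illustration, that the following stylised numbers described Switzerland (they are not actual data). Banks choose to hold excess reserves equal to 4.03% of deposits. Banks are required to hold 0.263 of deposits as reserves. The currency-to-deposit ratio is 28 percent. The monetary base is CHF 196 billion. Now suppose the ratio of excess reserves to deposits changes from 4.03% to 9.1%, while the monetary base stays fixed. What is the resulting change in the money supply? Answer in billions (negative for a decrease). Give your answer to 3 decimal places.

Initially m₁ = (1 + 0.28) / (0.263 + 0.0403 + 0.28) ≈ 2.1944111, so M₁ = 2.1944111 × 196 ≈ 430.1046 billion.
After the change m₂ = (1 + 0.28) / (0.263 + 0.091 + 0.28) ≈ 2.0189274, so M₂ = 2.0189274 × 196 ≈ 395.7098 billion.
ΔM = M₂ − M₁ = 395.7098 − 430.1046 = -34.3948 billion.

-34.395 billion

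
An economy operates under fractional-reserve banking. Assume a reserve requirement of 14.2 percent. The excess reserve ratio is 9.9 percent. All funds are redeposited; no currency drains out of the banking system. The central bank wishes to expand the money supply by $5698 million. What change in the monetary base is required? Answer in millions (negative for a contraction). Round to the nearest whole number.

The money multiplier is m = 1 / (rr + e) = 1 / (0.142 + 0.099) ≈ 4.14938.
ΔMB = ΔM / m = (+5698) / 4.14938 ≈ 1373.2172 million.

$1373 million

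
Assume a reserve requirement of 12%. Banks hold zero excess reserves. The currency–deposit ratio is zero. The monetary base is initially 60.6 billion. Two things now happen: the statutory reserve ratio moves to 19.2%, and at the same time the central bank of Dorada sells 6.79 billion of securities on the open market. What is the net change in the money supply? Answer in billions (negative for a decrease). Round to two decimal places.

Before: m₁ = 1 / (0.12) ≈ 8.33333, MB₁ = 60.6, so M₁ = 8.33333 × 60.6 ≈ 504.9998 billion.
After: m₂ = 1 / (0.192) ≈ 5.20833, MB₂ = 60.6 − 6.79 = 53.81, so M₂ = 5.20833 × 53.81 ≈ 280.2602 billion.
ΔM = M₂ − M₁ = 280.2602 − 504.9998 = -224.7396 billion.

-224.74 billion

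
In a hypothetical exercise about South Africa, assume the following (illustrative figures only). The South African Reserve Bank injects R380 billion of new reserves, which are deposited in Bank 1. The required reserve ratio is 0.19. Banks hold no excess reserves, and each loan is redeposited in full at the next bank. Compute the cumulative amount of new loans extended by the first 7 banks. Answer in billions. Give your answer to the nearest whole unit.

Bank i lends (1 − rr)^i of the original deposit: Bank 1 lends 380·0.8100 = 307.8000, Bank 2 lends 380·0.8100² = 249.3180, and so on.
Summing a geometric series: total = 380·[0.8100·(1 − 0.8100^7) / (1 − 0.8100)] ≈ 1249.3960 billion.

R1249 billion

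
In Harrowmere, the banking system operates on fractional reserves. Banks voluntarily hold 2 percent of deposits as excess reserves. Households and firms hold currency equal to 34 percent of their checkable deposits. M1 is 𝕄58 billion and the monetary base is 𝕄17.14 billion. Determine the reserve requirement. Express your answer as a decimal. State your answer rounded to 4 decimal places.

Using m = M/MB = 58/17.14 ≈ 3.383897. Since m = (1 + c)/(c + rr + e), the denominator satisfies c + rr + e = (1 + c)/m = (1 + 0.34) / 3.383897 ≈ 0.395993.
With c = 0.34 and e = 0.02, the reserve requirement is 0.395993 − 0.34 − 0.02 = 0.035993.

0.0360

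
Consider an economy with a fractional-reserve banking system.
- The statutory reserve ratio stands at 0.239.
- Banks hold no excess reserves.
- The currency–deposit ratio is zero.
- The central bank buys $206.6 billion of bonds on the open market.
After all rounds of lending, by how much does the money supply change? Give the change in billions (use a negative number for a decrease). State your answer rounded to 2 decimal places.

$864.44 billion

The simple money multiplier is m = 1/rr = 1/0.239 ≈ 4.184100.
An open-market purchase increases the monetary base by 206.6 billion, so ΔM = m × ΔMB = 4.184100 × 206.6 ≈ 864.4351 billion.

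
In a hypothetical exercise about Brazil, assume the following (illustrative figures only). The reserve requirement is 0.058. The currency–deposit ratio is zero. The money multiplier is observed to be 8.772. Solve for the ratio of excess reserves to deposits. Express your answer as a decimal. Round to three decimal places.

0.056

Using m = 8.772. Since m = (1 + c)/(c + rr + e), the denominator satisfies c + rr + e = (1 + c)/m = (1 + 0) / 8.772 ≈ 0.113999.
With c = 0 and rr = 0.058, the ratio of excess reserves to deposits is 0.113999 − 0 − 0.058 = 0.055999.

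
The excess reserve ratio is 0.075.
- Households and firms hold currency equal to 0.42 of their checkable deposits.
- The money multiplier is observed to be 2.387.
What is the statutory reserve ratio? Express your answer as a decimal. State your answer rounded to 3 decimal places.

Using m = 2.387. Since m = (1 + c)/(c + rr + e), the denominator satisfies c + rr + e = (1 + c)/m = (1 + 0.42) / 2.387 ≈ 0.594889.
With c = 0.42 and e = 0.075, the statutory reserve ratio is 0.594889 − 0.42 − 0.075 = 0.099889.

0.100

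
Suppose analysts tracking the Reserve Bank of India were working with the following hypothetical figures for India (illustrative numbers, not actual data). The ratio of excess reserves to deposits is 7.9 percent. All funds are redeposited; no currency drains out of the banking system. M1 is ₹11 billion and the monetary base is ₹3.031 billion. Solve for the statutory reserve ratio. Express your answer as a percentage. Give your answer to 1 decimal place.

Using m = M/MB = 11/3.031 ≈ 3.629165. Since m = (1 + c)/(c + rr + e), the denominator satisfies c + rr + e = (1 + c)/m = (1 + 0) / 3.629165 ≈ 0.275545.
With c = 0 and e = 0.079, the statutory reserve ratio is 0.275545 − 0 − 0.079 = 0.196545.

19.7%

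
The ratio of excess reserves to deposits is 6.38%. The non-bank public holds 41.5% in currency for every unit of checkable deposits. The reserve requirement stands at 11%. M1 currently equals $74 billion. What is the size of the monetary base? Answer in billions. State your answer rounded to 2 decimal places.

$30.79 billion

The money multiplier is m = (1 + c) / (rr + e + c) = (1 + 0.415) / (0.11 + 0.0638 + 0.415) ≈ 2.40319.
MB = M / m = 74 / 2.40319 ≈ 30.7924 billion.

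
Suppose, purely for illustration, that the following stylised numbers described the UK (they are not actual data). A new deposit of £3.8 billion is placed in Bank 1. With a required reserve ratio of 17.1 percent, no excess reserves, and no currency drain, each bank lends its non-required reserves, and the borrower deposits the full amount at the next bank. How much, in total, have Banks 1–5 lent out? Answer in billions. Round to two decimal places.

£11.21 billion

Bank i lends (1 − rr)^i of the original deposit: Bank 1 lends 3.8·0.8290 = 3.1502, Bank 2 lends 3.8·0.8290² ≈ 2.6115, and so on.
Summing a geometric series: total = 3.8·[0.8290·(1 − 0.8290^5) / (1 − 0.8290)] ≈ 11.2092 billion.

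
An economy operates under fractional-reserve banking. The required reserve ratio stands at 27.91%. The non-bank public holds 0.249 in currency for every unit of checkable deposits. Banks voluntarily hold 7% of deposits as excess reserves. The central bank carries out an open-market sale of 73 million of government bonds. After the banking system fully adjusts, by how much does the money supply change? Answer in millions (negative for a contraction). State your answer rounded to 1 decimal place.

The money multiplier is m = (1 + c) / (rr + e + c) = (1 + 0.249) / (0.2791 + 0.07 + 0.249) ≈ 2.0883.
The sale removes 73 million of base, so ΔM = m × ΔMB = 2.0883 × (−73) = -152.4459 million.

-152.4 million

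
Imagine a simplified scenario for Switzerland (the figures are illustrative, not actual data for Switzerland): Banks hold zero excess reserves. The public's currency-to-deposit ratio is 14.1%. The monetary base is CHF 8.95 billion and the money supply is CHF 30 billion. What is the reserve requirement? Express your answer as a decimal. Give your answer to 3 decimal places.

Using m = M/MB = 30/8.95 ≈ 3.351955. Since m = (1 + c)/(c + rr + e), the denominator satisfies c + rr + e = (1 + c)/m = (1 + 0.141) / 3.351955 ≈ 0.340398.
With c = 0.141 and e = 0, the reserve requirement is 0.340398 − 0.141 − 0 = 0.199398.

0.199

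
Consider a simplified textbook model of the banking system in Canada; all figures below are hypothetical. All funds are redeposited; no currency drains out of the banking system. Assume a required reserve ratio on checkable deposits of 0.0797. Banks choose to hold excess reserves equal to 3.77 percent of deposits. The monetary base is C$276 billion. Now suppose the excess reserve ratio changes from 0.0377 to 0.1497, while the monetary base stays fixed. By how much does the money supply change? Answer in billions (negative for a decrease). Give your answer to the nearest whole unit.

Initially m₁ = 1 / (0.0797 + 0.0377) ≈ 8.5179, so M₁ = 8.5179 × 276 = 2350.9404 billion.
After the change m₂ = 1 / (0.0797 + 0.1497) ≈ 4.3592, so M₂ = 4.3592 × 276 = 1203.1392 billion.
ΔM = M₂ − M₁ = 1203.1392 − 2350.9404 = -1147.8012 billion.

-1148 billion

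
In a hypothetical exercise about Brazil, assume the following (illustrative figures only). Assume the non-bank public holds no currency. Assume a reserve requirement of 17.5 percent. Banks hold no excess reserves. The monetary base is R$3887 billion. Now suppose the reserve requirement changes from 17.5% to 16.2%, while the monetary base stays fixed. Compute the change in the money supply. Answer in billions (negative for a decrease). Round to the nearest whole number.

R$1782 billion

Initially m₁ = 1 / (0.175) ≈ 5.71429, so M₁ = 5.71429 × 3887 ≈ 22211.4452 billion.
After the change m₂ = 1 / (0.162) ≈ 6.17284, so M₂ = 6.17284 × 3887 ≈ 23993.8291 billion.
ΔM = M₂ − M₁ = 23993.8291 − 22211.4452 = 1782.3839 billion.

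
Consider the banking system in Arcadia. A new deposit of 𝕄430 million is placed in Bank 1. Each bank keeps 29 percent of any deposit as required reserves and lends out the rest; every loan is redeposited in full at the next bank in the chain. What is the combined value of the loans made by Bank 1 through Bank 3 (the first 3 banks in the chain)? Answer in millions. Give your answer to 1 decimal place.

𝕄676.0 million

Bank i lends (1 − rr)^i of the original deposit: Bank 1 lends 430·0.7100 = 305.3000, Bank 2 lends 430·0.7100² = 216.7630, and so on.
Summing a geometric series: total = 430·[0.7100·(1 − 0.7100^3) / (1 − 0.7100)] ≈ 675.9647 million.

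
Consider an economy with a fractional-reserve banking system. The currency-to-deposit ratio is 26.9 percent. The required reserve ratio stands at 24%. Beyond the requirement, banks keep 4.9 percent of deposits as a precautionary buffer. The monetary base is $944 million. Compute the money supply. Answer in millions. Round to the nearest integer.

The money multiplier is m = (1 + c) / (rr + e + c) = (1 + 0.269) / (0.24 + 0.049 + 0.269) ≈ 2.2742.
So M = m × MB = 2.2742 × 944 = 2146.8448 million.

$2147 million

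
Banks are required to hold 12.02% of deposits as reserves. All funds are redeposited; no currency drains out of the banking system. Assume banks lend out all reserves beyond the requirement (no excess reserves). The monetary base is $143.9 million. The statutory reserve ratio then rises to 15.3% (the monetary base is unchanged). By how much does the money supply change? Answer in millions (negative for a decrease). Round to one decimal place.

-256.6 million

Initially m₁ = 1 / (0.1202) ≈ 8.31947, so M₁ = 8.31947 × 143.9 ≈ 1197.1717 million.
After the change m₂ = 1 / (0.153) ≈ 6.53595, so M₂ = 6.53595 × 143.9 ≈ 940.5232 million.
ΔM = M₂ − M₁ = 940.5232 − 1197.1717 = -256.6485 million.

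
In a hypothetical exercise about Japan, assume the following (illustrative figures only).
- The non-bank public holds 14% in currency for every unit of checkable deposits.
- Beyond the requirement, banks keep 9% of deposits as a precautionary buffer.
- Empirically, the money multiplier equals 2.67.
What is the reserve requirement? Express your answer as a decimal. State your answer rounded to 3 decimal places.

0.197

Using m = 2.67. Since m = (1 + c)/(c + rr + e), the denominator satisfies c + rr + e = (1 + c)/m = (1 + 0.14) / 2.67 ≈ 0.426966.
With c = 0.14 and e = 0.09, the reserve requirement is 0.426966 − 0.14 − 0.09 = 0.196966.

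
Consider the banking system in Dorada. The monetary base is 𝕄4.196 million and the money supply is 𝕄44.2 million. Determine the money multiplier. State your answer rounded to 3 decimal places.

10.534

The money multiplier is m = M / MB = 44.2 / 4.196 ≈ 10.53384.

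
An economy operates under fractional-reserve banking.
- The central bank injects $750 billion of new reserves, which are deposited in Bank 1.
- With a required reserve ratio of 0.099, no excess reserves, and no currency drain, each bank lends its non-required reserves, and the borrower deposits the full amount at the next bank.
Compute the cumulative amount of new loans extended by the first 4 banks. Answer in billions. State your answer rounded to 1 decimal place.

Bank i lends (1 − rr)^i of the original deposit: Bank 1 lends 750·0.9010 = 675.7500, Bank 2 lends 750·0.9010² ≈ 608.8508, and so on.
Summing a geometric series: total = 750·[0.9010·(1 − 0.9010^4) / (1 − 0.9010)] ≈ 2327.4409 billion.

$2327.4 billion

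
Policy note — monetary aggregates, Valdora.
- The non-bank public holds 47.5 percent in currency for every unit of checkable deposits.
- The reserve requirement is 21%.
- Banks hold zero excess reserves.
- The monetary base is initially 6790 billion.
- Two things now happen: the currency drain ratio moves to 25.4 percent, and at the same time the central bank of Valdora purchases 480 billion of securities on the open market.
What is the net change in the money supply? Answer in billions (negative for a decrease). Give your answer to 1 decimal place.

5027.0 billion

Before: m₁ = (1 + 0.475) / (0.21 + 0.475) ≈ 2.153285, MB₁ = 6790, so M₁ = 2.153285 × 6790 ≈ 14620.8052 billion.
After: m₂ = (1 + 0.254) / (0.21 + 0.254) ≈ 2.702586, MB₂ = 6790 + 480 = 7270, so M₂ = 2.702586 × 7270 ≈ 19647.8002 billion.
ΔM = M₂ − M₁ = 19647.8002 − 14620.8052 = 5026.995 billion.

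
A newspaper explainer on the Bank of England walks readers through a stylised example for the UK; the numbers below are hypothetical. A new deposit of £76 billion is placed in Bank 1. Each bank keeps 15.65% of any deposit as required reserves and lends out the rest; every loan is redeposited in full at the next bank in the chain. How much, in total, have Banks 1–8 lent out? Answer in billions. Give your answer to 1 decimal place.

Bank i lends (1 − rr)^i of the original deposit: Bank 1 lends 76·0.8435 = 64.1060, Bank 2 lends 76·0.8435² ≈ 54.0734, and so on.
Summing a geometric series: total = 76·[0.8435·(1 − 0.8435^8) / (1 − 0.8435)] ≈ 304.6530 billion.

£304.7 billion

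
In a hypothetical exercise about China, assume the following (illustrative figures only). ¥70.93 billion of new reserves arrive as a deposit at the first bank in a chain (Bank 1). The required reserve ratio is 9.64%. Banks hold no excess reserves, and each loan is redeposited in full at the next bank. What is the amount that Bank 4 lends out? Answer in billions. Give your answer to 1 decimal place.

Each bank lends a fraction (1 − rr) = 0.9036 of the deposit it receives, so Bank 4 receives 70.93·0.9036^3 and lends 70.93·0.9036^4 ≈ 47.2862 billion.

¥47.3 billion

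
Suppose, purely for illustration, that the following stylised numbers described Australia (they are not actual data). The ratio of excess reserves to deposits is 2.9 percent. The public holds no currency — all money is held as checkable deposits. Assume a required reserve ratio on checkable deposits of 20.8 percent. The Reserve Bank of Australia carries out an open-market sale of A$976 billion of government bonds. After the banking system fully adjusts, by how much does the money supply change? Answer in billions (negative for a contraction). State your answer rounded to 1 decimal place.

-4118.1 billion

The money multiplier is m = 1 / (rr + e) = 1 / (0.208 + 0.029) ≈ 4.21941.
The sale removes 976 billion of base, so ΔM = m × ΔMB = 4.21941 × (−976) ≈ -4118.1442 billion.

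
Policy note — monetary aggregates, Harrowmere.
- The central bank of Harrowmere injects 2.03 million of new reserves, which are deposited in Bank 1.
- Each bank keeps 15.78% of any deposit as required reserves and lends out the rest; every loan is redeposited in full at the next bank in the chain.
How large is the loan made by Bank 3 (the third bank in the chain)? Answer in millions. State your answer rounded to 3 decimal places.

Each bank lends a fraction (1 − rr) = 0.8422 of the deposit it receives, so Bank 3 receives 2.03·0.8422^2 and lends 2.03·0.8422^3 ≈ 1.2127 million.

1.213 million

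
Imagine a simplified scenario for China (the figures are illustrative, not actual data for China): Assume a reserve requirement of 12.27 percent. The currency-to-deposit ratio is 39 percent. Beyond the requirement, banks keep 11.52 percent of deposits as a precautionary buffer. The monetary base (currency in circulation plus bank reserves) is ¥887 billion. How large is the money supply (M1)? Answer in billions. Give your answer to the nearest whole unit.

The money multiplier is m = (1 + c) / (rr + e + c) = (1 + 0.39) / (0.1227 + 0.1152 + 0.39) ≈ 2.2137.
So M = m × MB = 2.2137 × 887 = 1963.5519 billion.

¥1964 billion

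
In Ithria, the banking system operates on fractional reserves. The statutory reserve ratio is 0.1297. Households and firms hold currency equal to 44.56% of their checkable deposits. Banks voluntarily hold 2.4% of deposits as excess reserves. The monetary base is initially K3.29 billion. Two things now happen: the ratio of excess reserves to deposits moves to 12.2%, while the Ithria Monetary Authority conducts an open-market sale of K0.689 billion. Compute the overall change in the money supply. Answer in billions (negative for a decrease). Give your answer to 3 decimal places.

-2.544 billion

Before: m₁ = (1 + 0.4456) / (0.1297 + 0.024 + 0.4456) ≈ 2.41215, MB₁ = 3.29, so M₁ = 2.41215 × 3.29 ≈ 7.936 billion.
After: m₂ = (1 + 0.4456) / (0.1297 + 0.122 + 0.4456) ≈ 2.07314, MB₂ = 3.29 − 0.689 = 2.601, so M₂ = 2.07314 × 2.601 ≈ 5.3922 billion.
ΔM = M₂ − M₁ = 5.3922 − 7.936 = -2.5438 billion.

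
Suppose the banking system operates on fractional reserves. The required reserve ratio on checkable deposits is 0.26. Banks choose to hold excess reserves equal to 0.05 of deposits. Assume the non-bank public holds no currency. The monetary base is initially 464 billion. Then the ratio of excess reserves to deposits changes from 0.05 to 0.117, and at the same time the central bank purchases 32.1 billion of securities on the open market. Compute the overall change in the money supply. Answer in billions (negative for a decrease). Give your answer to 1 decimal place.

-180.9 billion

Before: m₁ = 1 / (0.26 + 0.05) ≈ 3.22581, MB₁ = 464, so M₁ = 3.22581 × 464 ≈ 1496.7758 billion.
After: m₂ = 1 / (0.26 + 0.117) ≈ 2.65252, MB₂ = 464 + 32.1 = 496.1, so M₂ = 2.65252 × 496.1 ≈ 1315.9152 billion.
ΔM = M₂ − M₁ = 1315.9152 − 1496.7758 = -180.8606 billion.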